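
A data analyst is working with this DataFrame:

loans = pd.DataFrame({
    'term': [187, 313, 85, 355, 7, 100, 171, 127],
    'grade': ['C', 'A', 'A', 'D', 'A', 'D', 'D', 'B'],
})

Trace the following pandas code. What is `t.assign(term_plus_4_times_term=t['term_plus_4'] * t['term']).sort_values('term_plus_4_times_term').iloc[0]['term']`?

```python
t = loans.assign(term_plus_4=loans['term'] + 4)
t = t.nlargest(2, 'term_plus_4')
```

313

add column term_plus_4 = loans['term'] + 4:
   term grade  term_plus_4
0   187     C          191
1   313     A          317
2    85     A           89
3   355     D          359
4     7     A           11
5   100     D          104
6   171     D          175
7   127     B          131
take 2 rows with largest term_plus_4:
   term grade  term_plus_4
3   355     D          359
1   313     A          317
add column term_plus_4_times_term = t['term_plus_4'] * t['term']:
   term grade  term_plus_4  term_plus_4_times_term
3   355     D          359                  127445
1   313     A          317                   99221
sort by term_plus_4_times_term:
   term grade  term_plus_4  term_plus_4_times_term
1   313     A          317                   99221
3   355     D          359                  127445
The value at position 0, column 'term' is 313.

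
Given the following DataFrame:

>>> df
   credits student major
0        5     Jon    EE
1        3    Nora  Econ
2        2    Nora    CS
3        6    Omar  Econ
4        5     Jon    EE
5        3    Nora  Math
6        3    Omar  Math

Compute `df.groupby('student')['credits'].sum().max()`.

group by student, sum of credits:
student
Jon     10
Nora     8
Omar     9
Name: credits, dtype: int64

10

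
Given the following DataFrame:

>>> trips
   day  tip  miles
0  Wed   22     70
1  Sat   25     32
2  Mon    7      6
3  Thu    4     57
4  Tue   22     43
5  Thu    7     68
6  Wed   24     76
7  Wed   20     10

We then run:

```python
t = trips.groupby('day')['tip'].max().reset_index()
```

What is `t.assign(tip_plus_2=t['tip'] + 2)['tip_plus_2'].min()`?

group by day, max of tip:
day
Mon     7
Sat    25
Thu     7
Tue    22
Wed    24
Name: tip, dtype: int64
reset_index():
   day  tip
0  Mon    7
1  Sat   25
2  Thu    7
3  Tue   22
4  Wed   24
add column tip_plus_2 = t['tip'] + 2:
   day  tip  tip_plus_2
0  Mon    7           9
1  Sat   25          27
2  Thu    7           9
3  Tue   22          24
4  Wed   24          26
min of column 'tip_plus_2' → 9

9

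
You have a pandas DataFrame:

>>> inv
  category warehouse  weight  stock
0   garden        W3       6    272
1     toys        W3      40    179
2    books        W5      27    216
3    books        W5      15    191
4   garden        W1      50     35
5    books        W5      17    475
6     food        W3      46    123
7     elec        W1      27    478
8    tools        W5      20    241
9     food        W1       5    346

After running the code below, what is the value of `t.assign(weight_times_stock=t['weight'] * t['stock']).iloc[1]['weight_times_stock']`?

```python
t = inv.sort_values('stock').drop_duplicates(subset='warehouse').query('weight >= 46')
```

sort by stock:
  category warehouse  weight  stock
4   garden        W1      50     35
6     food        W3      46    123
1     toys        W3      40    179
3    books        W5      15    191
2    books        W5      27    216
8    tools        W5      20    241
0   garden        W3       6    272
9     food        W1       5    346
5    books        W5      17    475
7     elec        W1      27    478
drop duplicate warehouse (keep=first):
  category warehouse  weight  stock
4   garden        W1      50     35
6     food        W3      46    123
3    books        W5      15    191
filter rows where weight >= 46:
  category warehouse  weight  stock
4   garden        W1      50     35
6     food        W3      46    123
add column weight_times_stock = t['weight'] * t['stock']:
  category warehouse  weight  stock  weight_times_stock
4   garden        W1      50     35                1750
6     food        W3      46    123                5658

5658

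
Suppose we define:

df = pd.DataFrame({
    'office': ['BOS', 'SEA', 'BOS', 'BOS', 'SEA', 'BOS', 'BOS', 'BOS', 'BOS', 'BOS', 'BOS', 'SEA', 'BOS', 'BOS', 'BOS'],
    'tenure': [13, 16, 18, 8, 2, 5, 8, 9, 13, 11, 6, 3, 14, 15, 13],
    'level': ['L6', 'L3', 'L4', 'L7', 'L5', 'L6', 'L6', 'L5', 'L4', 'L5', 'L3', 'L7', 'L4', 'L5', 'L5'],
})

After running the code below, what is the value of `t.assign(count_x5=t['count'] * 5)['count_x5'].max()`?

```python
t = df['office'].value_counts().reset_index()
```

value_counts of office:
office
BOS    12
SEA     3
Name: count, dtype: int64
reset_index():
  office  count
0    BOS     12
1    SEA      3
add column count_x5 = t['count'] * 5:
  office  count  count_x5
0    BOS     12        60
1    SEA      3        15
Taking the max of column 'count_x5' gives 60.

60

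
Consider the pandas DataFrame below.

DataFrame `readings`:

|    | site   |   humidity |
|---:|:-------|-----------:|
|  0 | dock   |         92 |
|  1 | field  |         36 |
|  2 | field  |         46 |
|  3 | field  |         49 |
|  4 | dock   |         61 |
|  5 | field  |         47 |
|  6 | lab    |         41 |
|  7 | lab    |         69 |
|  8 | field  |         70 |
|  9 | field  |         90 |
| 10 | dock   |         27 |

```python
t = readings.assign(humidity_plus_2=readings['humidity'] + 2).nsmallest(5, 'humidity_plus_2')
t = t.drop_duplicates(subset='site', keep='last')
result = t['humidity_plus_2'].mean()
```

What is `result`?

add column humidity_plus_2 = readings['humidity'] + 2:
     site  humidity  humidity_plus_2
0    dock        92               94
1   field        36               38
2   field        46               48
3   field        49               51
4    dock        61               63
5   field        47               49
6     lab        41               43
7     lab        69               71
8   field        70               72
9   field        90               92
10   dock        27               29
take 5 rows with smallest humidity_plus_2:
     site  humidity  humidity_plus_2
10   dock        27               29
1   field        36               38
6     lab        41               43
2   field        46               48
5   field        47               49
drop duplicate site (keep=last):
     site  humidity  humidity_plus_2
10   dock        27               29
6     lab        41               43
5   field        47               49
Then the mean of column 'humidity_plus_2': 40.3333333333

40.3333333333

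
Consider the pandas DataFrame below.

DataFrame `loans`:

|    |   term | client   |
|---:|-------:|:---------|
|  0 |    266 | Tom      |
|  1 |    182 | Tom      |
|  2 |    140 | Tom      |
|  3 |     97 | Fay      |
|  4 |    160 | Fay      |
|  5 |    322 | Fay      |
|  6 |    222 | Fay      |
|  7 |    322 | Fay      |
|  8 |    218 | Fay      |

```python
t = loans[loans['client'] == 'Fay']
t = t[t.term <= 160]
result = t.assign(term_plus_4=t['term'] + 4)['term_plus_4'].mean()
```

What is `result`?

filter rows where client == 'Fay':
   term client
3    97    Fay
4   160    Fay
5   322    Fay
6   222    Fay
7   322    Fay
8   218    Fay
filter rows where term <= 160:
   term client
3    97    Fay
4   160    Fay
add column term_plus_4 = t['term'] + 4:
   term client  term_plus_4
3    97    Fay          101
4   160    Fay          164
Then the mean of column 'term_plus_4': 132.5

132.5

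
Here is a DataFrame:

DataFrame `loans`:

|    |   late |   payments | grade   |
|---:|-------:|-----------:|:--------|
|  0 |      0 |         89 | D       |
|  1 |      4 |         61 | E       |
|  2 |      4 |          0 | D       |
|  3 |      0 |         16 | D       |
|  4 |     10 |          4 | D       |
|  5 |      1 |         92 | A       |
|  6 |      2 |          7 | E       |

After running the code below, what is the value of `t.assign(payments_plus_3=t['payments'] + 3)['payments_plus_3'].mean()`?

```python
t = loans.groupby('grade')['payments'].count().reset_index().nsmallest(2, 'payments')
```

group by grade, count of payments:
grade
A    1
D    4
E    2
Name: payments, dtype: int64
reset_index():
  grade  payments
0     A         1
1     D         4
2     E         2
take 2 rows with smallest payments:
  grade  payments
0     A         1
2     E         2
add column payments_plus_3 = t['payments'] + 3:
  grade  payments  payments_plus_3
0     A         1                4
2     E         2                5
Reading off the mean of column 'payments_plus_3', we get 4.5.

4.5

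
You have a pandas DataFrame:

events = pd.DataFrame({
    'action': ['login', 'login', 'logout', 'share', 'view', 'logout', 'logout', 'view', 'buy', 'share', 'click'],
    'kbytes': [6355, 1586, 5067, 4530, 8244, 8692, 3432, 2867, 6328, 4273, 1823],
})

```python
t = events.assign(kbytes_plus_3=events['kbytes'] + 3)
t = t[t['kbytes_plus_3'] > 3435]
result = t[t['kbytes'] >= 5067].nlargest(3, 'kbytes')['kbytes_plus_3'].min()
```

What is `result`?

6358

add column kbytes_plus_3 = events['kbytes'] + 3:
    action  kbytes  kbytes_plus_3
0    login    6355           6358
1    login    1586           1589
2   logout    5067           5070
3    share    4530           4533
4     view    8244           8247
5   logout    8692           8695
6   logout    3432           3435
7     view    2867           2870
8      buy    6328           6331
9    share    4273           4276
10   click    1823           1826
filter rows where kbytes_plus_3 > 3435:
   action  kbytes  kbytes_plus_3
0   login    6355           6358
2  logout    5067           5070
3   share    4530           4533
4    view    8244           8247
5  logout    8692           8695
8     buy    6328           6331
9   share    4273           4276
filter rows where kbytes >= 5067:
   action  kbytes  kbytes_plus_3
0   login    6355           6358
2  logout    5067           5070
4    view    8244           8247
5  logout    8692           8695
8     buy    6328           6331
take 3 rows with largest kbytes:
   action  kbytes  kbytes_plus_3
5  logout    8692           8695
4    view    8244           8247
0   login    6355           6358
Then the min of column 'kbytes_plus_3': 6358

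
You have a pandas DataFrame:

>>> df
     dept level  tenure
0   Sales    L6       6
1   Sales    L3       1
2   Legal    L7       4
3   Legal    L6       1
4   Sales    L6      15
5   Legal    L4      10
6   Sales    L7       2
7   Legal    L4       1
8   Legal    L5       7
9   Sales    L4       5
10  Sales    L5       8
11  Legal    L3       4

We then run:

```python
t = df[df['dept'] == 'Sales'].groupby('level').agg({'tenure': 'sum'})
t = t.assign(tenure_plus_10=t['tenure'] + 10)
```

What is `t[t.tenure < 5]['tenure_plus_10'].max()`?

filter rows where dept == 'Sales':
     dept level  tenure
0   Sales    L6       6
1   Sales    L3       1
4   Sales    L6      15
6   Sales    L7       2
9   Sales    L4       5
10  Sales    L5       8
group by level, sum of tenure:
       tenure
level        
L3          1
L4          5
L5          8
L6         21
L7          2
add column tenure_plus_10 = t['tenure'] + 10:
       tenure  tenure_plus_10
level                        
L3          1              11
L4          5              15
L5          8              18
L6         21              31
L7          2              12
filter rows where tenure < 5:
       tenure  tenure_plus_10
level                        
L3          1              11
L7          2              12
The max of column 'tenure_plus_10' is 12.

12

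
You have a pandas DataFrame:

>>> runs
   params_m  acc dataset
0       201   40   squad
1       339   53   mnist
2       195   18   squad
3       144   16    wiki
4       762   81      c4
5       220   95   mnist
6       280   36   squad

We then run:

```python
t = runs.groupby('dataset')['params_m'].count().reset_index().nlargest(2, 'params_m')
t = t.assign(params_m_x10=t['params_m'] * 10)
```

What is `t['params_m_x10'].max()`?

group by dataset, count of params_m:
dataset
c4       1
mnist    2
squad    3
wiki     1
Name: params_m, dtype: int64
reset_index():
  dataset  params_m
0      c4         1
1   mnist         2
2   squad         3
3    wiki         1
take 2 rows with largest params_m:
  dataset  params_m
2   squad         3
1   mnist         2
add column params_m_x10 = t['params_m'] * 10:
  dataset  params_m  params_m_x10
2   squad         3            30
1   mnist         2            20

30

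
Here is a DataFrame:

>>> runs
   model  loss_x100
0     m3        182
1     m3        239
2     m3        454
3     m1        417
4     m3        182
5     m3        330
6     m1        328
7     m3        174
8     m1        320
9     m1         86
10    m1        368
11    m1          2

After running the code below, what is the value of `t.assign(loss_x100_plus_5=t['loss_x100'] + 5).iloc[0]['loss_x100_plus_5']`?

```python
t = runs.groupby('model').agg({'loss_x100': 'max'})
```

422

group by model, max of loss_x100:
       loss_x100
model           
m1           417
m3           454
add column loss_x100_plus_5 = t['loss_x100'] + 5:
       loss_x100  loss_x100_plus_5
model                             
m1           417               422
m3           454               459
Hence 422.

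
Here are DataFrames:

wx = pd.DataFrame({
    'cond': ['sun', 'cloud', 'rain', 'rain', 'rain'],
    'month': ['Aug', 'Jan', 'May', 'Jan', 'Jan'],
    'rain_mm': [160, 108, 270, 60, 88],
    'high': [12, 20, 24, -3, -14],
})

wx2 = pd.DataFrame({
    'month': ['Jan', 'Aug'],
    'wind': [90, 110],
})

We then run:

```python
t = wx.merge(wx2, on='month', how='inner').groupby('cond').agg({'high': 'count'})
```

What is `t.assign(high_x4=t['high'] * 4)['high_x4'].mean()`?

5.33333333333

merge on 'month' (how='inner') → 4 rows:
    cond month  rain_mm  high  wind
0    sun   Aug      160    12   110
1  cloud   Jan      108    20    90
2   rain   Jan       60    -3    90
3   rain   Jan       88   -14    90
group by cond, count of high:
       high
cond       
cloud     1
rain      2
sun       1
add column high_x4 = t['high'] * 4:
       high  high_x4
cond                
cloud     1        4
rain      2        8
sun       1        4
mean of column 'high_x4' → 5.33333333333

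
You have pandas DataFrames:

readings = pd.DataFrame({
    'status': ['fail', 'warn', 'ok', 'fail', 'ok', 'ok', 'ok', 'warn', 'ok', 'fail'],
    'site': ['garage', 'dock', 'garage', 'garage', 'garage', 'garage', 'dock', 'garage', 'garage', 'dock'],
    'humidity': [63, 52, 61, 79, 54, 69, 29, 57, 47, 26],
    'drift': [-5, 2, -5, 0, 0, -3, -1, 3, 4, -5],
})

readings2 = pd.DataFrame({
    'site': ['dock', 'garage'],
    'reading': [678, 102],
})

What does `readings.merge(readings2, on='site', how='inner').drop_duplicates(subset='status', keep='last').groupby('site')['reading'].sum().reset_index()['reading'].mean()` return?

441.0

merge on 'site' (how='inner') → 10 rows:
  status    site  humidity  drift  reading
0   fail  garage        63     -5      102
1   warn    dock        52      2      678
2     ok  garage        61     -5      102
3   fail  garage        79      0      102
4     ok  garage        54      0      102
5     ok  garage        69     -3      102
6     ok    dock        29     -1      678
7   warn  garage        57      3      102
8     ok  garage        47      4      102
9   fail    dock        26     -5      678
drop duplicate status (keep=last):
  status    site  humidity  drift  reading
7   warn  garage        57      3      102
8     ok  garage        47      4      102
9   fail    dock        26     -5      678
group by site, sum of reading:
site
dock      678
garage    204
Name: reading, dtype: int64
reset_index():
     site  reading
0    dock      678
1  garage      204
mean of column 'reading' → 441.0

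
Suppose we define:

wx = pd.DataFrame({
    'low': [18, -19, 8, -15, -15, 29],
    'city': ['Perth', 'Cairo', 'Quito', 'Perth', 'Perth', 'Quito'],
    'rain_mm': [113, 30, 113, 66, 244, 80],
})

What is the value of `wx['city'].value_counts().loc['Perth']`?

3

value_counts of city:
city
Perth    3
Quito    2
Cairo    1
Name: count, dtype: int64
Reading off the value at index 'Perth', we get 3.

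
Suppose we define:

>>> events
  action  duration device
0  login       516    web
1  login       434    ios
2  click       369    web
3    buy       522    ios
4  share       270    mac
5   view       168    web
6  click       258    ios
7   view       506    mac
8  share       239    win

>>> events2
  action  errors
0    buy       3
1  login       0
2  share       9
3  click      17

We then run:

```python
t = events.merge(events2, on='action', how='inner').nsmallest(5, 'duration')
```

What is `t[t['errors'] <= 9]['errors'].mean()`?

merge on 'action' (how='inner') → 7 rows:
  action  duration device  errors
0  login       516    web       0
1  login       434    ios       0
2  click       369    web      17
3    buy       522    ios       3
4  share       270    mac       9
5  click       258    ios      17
6  share       239    win       9
take 5 rows with smallest duration:
  action  duration device  errors
6  share       239    win       9
5  click       258    ios      17
4  share       270    mac       9
2  click       369    web      17
1  login       434    ios       0
filter rows where errors <= 9:
  action  duration device  errors
6  share       239    win       9
4  share       270    mac       9
1  login       434    ios       0

6.0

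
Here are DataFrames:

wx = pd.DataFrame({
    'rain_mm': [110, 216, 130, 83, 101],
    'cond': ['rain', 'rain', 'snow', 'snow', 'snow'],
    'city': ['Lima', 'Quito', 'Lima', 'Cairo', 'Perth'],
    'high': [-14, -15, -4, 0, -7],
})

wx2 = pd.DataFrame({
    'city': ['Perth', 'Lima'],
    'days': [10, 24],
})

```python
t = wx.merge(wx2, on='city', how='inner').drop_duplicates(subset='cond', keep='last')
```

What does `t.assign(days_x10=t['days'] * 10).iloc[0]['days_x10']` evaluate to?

240

merge on 'city' (how='inner') → 3 rows:
   rain_mm  cond   city  high  days
0      110  rain   Lima   -14    24
1      130  snow   Lima    -4    24
2      101  snow  Perth    -7    10
drop duplicate cond (keep=last):
   rain_mm  cond   city  high  days
0      110  rain   Lima   -14    24
2      101  snow  Perth    -7    10
add column days_x10 = t['days'] * 10:
   rain_mm  cond   city  high  days  days_x10
0      110  rain   Lima   -14    24       240
2      101  snow  Perth    -7    10       100
Taking the value at position 0, column 'days_x10' gives 240.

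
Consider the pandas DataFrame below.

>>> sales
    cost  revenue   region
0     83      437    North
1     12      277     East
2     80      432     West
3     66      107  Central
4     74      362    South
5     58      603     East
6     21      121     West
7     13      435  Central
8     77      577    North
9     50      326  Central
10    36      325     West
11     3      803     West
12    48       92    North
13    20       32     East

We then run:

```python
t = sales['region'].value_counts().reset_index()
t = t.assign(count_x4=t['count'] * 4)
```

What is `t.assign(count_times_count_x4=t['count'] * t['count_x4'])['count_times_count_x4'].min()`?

4

value_counts of region:
region
West       4
North      3
East       3
Central    3
South      1
Name: count, dtype: int64
reset_index():
    region  count
0     West      4
1    North      3
2     East      3
3  Central      3
4    South      1
add column count_x4 = t['count'] * 4:
    region  count  count_x4
0     West      4        16
1    North      3        12
2     East      3        12
3  Central      3        12
4    South      1         4
add column count_times_count_x4 = t['count'] * t['count_x4']:
    region  count  count_x4  count_times_count_x4
0     West      4        16                    64
1    North      3        12                    36
2     East      3        12                    36
3  Central      3        12                    36
4    South      1         4                     4
The min of column 'count_times_count_x4' is 4.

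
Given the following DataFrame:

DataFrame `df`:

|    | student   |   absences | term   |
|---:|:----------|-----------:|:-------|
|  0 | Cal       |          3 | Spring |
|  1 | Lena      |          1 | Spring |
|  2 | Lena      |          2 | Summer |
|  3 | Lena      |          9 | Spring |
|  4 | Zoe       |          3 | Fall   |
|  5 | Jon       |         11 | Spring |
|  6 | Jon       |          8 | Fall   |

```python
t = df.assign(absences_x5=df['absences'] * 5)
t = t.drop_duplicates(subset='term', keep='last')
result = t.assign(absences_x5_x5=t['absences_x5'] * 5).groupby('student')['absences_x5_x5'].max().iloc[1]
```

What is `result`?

add column absences_x5 = df['absences'] * 5:
  student  absences    term  absences_x5
0     Cal         3  Spring           15
1    Lena         1  Spring            5
2    Lena         2  Summer           10
3    Lena         9  Spring           45
4     Zoe         3    Fall           15
5     Jon        11  Spring           55
6     Jon         8    Fall           40
drop duplicate term (keep=last):
  student  absences    term  absences_x5
2    Lena         2  Summer           10
5     Jon        11  Spring           55
6     Jon         8    Fall           40
add column absences_x5_x5 = t['absences_x5'] * 5:
  student  absences    term  absences_x5  absences_x5_x5
2    Lena         2  Summer           10              50
5     Jon        11  Spring           55             275
6     Jon         8    Fall           40             200
group by student, max of absences_x5_x5:
student
Jon     275
Lena     50
Name: absences_x5_x5, dtype: int64

50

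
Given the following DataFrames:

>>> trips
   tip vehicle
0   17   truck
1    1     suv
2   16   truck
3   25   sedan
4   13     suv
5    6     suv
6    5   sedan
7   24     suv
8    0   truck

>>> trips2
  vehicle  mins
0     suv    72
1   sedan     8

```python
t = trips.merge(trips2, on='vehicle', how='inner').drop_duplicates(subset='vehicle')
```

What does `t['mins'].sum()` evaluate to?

80

merge on 'vehicle' (how='inner') → 6 rows:
   tip vehicle  mins
0    1     suv    72
1   25   sedan     8
2   13     suv    72
3    6     suv    72
4    5   sedan     8
5   24     suv    72
drop duplicate vehicle (keep=first):
   tip vehicle  mins
0    1     suv    72
1   25   sedan     8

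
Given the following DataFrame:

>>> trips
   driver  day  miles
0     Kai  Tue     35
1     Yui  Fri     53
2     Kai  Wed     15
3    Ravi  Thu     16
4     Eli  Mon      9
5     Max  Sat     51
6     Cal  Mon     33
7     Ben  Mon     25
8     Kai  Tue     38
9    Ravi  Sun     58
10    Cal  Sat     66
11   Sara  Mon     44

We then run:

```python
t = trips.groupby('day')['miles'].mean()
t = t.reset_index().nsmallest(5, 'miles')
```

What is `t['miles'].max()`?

group by day, mean of miles:
day
Fri    53.00
Mon    27.75
Sat    58.50
Sun    58.00
Thu    16.00
Tue    36.50
Wed    15.00
Name: miles, dtype: float64
reset_index():
   day  miles
0  Fri  53.00
1  Mon  27.75
2  Sat  58.50
3  Sun  58.00
4  Thu  16.00
5  Tue  36.50
6  Wed  15.00
take 5 rows with smallest miles:
   day  miles
6  Wed  15.00
4  Thu  16.00
1  Mon  27.75
5  Tue  36.50
0  Fri  53.00
The max of column 'miles' is 53.0.

53.0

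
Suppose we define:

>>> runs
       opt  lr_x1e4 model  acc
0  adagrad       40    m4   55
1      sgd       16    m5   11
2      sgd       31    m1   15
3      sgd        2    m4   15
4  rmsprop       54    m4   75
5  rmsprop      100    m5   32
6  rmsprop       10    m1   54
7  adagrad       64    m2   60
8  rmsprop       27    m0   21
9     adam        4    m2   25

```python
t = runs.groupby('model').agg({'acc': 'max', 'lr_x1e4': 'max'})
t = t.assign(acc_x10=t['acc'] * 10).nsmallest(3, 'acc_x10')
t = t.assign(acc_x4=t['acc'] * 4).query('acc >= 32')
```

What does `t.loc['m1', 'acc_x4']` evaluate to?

group by model: max(acc), max(lr_x1e4):
       acc  lr_x1e4
model              
m0      21       27
m1      54       31
m2      60       64
m4      75       54
m5      32      100
add column acc_x10 = t['acc'] * 10:
       acc  lr_x1e4  acc_x10
model                       
m0      21       27      210
m1      54       31      540
m2      60       64      600
m4      75       54      750
m5      32      100      320
take 3 rows with smallest acc_x10:
       acc  lr_x1e4  acc_x10
model                       
m0      21       27      210
m5      32      100      320
m1      54       31      540
add column acc_x4 = t['acc'] * 4:
       acc  lr_x1e4  acc_x10  acc_x4
model                               
m0      21       27      210      84
m5      32      100      320     128
m1      54       31      540     216
filter rows where acc >= 32:
       acc  lr_x1e4  acc_x10  acc_x4
model                               
m5      32      100      320     128
m1      54       31      540     216
So loc['m1', 'acc_x4'] = 216.

216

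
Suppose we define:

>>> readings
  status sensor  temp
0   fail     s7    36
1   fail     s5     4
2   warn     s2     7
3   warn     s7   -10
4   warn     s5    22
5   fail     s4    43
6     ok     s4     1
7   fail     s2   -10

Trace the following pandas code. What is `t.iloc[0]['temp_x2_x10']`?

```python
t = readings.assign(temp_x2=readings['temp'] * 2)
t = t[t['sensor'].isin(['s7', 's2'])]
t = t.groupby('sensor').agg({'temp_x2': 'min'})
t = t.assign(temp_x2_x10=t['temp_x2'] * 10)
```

-200

add column temp_x2 = readings['temp'] * 2:
  status sensor  temp  temp_x2
0   fail     s7    36       72
1   fail     s5     4        8
2   warn     s2     7       14
3   warn     s7   -10      -20
4   warn     s5    22       44
5   fail     s4    43       86
6     ok     s4     1        2
7   fail     s2   -10      -20
filter rows where sensor in ['s7', 's2']:
  status sensor  temp  temp_x2
0   fail     s7    36       72
2   warn     s2     7       14
3   warn     s7   -10      -20
7   fail     s2   -10      -20
group by sensor, min of temp_x2:
        temp_x2
sensor         
s2          -20
s7          -20
add column temp_x2_x10 = t['temp_x2'] * 10:
        temp_x2  temp_x2_x10
sensor                      
s2          -20         -200
s7          -20         -200
So iloc[0]['temp_x2_x10'] = -200.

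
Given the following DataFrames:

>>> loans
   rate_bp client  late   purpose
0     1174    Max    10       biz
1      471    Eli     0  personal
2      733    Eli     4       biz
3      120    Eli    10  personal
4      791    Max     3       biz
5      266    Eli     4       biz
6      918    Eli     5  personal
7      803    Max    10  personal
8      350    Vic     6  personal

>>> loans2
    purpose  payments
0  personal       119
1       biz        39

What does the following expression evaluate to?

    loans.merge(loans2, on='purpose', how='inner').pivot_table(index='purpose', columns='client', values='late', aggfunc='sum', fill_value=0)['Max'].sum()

merge on 'purpose' (how='inner') → 9 rows:
   rate_bp client  late   purpose  payments
0     1174    Max    10       biz        39
1      471    Eli     0  personal       119
2      733    Eli     4       biz        39
3      120    Eli    10  personal       119
4      791    Max     3       biz        39
5      266    Eli     4       biz        39
6      918    Eli     5  personal       119
7      803    Max    10  personal       119
8      350    Vic     6  personal       119
pivot: rows=purpose, cols=client, sum(late):
client    Eli  Max  Vic
purpose                
biz         8   13    0
personal   15   10    6
Taking the sum of column 'Max' gives 23.

23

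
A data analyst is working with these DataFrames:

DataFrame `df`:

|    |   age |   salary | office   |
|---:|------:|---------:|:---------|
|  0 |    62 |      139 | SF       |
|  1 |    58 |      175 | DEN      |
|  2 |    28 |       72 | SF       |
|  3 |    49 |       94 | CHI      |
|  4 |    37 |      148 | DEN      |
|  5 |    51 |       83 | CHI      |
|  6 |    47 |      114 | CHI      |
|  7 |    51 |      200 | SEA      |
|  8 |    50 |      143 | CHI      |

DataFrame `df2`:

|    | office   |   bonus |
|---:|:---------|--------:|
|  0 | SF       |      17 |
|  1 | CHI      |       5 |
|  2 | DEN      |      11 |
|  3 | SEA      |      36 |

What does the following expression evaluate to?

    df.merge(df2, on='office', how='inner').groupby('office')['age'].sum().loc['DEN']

merge on 'office' (how='inner') → 9 rows:
   age  salary office  bonus
0   62     139     SF     17
1   58     175    DEN     11
2   28      72     SF     17
3   49      94    CHI      5
4   37     148    DEN     11
5   51      83    CHI      5
6   47     114    CHI      5
7   51     200    SEA     36
8   50     143    CHI      5
group by office, sum of age:
office
CHI    197
DEN     95
SEA     51
SF      90
Name: age, dtype: int64
So loc['DEN'] = 95.

95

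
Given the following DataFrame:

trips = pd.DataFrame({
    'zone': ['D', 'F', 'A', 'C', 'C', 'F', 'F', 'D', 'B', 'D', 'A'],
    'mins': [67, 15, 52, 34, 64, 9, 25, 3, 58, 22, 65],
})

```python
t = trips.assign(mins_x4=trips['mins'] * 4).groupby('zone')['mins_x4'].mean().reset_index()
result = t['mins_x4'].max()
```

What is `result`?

234.0

add column mins_x4 = trips['mins'] * 4:
   zone  mins  mins_x4
0     D    67      268
1     F    15       60
2     A    52      208
3     C    34      136
4     C    64      256
5     F     9       36
6     F    25      100
7     D     3       12
8     B    58      232
9     D    22       88
10    A    65      260
group by zone, mean of mins_x4:
zone
A    234.000000
B    232.000000
C    196.000000
D    122.666667
F     65.333333
Name: mins_x4, dtype: float64
reset_index():
  zone     mins_x4
0    A  234.000000
1    B  232.000000
2    C  196.000000
3    D  122.666667
4    F   65.333333
max of column 'mins_x4' → 234.0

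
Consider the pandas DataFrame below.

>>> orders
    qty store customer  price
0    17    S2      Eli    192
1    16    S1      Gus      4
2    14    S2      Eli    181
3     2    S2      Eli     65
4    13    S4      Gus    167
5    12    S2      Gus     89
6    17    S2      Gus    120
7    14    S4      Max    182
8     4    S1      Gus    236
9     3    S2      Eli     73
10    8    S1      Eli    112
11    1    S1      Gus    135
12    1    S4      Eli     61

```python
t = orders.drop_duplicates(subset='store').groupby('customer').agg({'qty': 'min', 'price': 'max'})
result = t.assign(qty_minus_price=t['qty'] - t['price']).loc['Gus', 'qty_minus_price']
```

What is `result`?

-154

drop duplicate store (keep=first):
   qty store customer  price
0   17    S2      Eli    192
1   16    S1      Gus      4
4   13    S4      Gus    167
group by customer: min(qty), max(price):
          qty  price
customer            
Eli        17    192
Gus        13    167
add column qty_minus_price = t['qty'] - t['price']:
          qty  price  qty_minus_price
customer                             
Eli        17    192             -175
Gus        13    167             -154
So loc['Gus', 'qty_minus_price'] = -154.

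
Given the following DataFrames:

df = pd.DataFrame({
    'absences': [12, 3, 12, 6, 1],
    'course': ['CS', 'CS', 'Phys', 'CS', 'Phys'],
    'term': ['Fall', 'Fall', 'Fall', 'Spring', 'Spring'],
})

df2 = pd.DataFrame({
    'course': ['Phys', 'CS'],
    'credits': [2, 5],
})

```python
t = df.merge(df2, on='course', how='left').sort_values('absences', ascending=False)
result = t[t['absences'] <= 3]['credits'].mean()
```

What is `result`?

merge on 'course' (how='left') → 5 rows:
   absences course    term  credits
0        12     CS    Fall        5
1         3     CS    Fall        5
2        12   Phys    Fall        2
3         6     CS  Spring        5
4         1   Phys  Spring        2
sort by absences descending:
   absences course    term  credits
0        12     CS    Fall        5
2        12   Phys    Fall        2
3         6     CS  Spring        5
1         3     CS    Fall        5
4         1   Phys  Spring        2
filter rows where absences <= 3:
   absences course    term  credits
1         3     CS    Fall        5
4         1   Phys  Spring        2
The mean of column 'credits' is 3.5.

3.5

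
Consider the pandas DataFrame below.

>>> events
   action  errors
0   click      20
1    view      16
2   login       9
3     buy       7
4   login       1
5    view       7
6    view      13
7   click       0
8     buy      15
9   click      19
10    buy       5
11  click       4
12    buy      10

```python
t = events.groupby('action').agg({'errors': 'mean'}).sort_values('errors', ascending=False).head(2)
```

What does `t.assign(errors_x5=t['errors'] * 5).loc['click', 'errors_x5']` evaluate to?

53.75

group by action, mean of errors:
        errors
action        
buy       9.25
click    10.75
login     5.00
view     12.00
sort by errors descending:
        errors
action        
view     12.00
click    10.75
buy       9.25
login     5.00
take first 2 rows:
        errors
action        
view     12.00
click    10.75
add column errors_x5 = t['errors'] * 5:
        errors  errors_x5
action                   
view     12.00      60.00
click    10.75      53.75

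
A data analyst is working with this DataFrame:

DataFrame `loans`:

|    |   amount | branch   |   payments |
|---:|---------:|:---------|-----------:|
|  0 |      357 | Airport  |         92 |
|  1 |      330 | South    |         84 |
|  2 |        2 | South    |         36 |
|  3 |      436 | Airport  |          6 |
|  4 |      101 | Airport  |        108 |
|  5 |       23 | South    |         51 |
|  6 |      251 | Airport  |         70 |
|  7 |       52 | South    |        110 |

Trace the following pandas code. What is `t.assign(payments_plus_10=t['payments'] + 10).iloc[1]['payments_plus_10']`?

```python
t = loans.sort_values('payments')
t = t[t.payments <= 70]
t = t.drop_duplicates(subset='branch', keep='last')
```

sort by payments:
   amount   branch  payments
3     436  Airport         6
2       2    South        36
5      23    South        51
6     251  Airport        70
1     330    South        84
0     357  Airport        92
4     101  Airport       108
7      52    South       110
filter rows where payments <= 70:
   amount   branch  payments
3     436  Airport         6
2       2    South        36
5      23    South        51
6     251  Airport        70
drop duplicate branch (keep=last):
   amount   branch  payments
5      23    South        51
6     251  Airport        70
add column payments_plus_10 = t['payments'] + 10:
   amount   branch  payments  payments_plus_10
5      23    South        51                61
6     251  Airport        70                80
Finally, value at position 1, column 'payments_plus_10' = 80.

80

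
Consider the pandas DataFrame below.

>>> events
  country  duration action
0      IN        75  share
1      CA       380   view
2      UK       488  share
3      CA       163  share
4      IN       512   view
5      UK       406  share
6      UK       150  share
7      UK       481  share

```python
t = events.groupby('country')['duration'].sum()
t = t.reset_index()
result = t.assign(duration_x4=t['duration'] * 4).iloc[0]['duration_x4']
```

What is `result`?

2172

group by country, sum of duration:
country
CA     543
IN     587
UK    1525
Name: duration, dtype: int64
reset_index():
  country  duration
0      CA       543
1      IN       587
2      UK      1525
add column duration_x4 = t['duration'] * 4:
  country  duration  duration_x4
0      CA       543         2172
1      IN       587         2348
2      UK      1525         6100
Reading off the value at position 0, column 'duration_x4', we get 2172.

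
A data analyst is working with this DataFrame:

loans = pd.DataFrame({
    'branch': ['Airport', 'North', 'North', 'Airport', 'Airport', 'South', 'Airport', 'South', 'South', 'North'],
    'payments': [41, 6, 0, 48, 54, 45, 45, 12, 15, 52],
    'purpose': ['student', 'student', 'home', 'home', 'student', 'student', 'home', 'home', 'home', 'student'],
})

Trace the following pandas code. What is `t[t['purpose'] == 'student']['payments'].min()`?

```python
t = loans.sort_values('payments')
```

sort by payments:
    branch  payments  purpose
2    North         0     home
1    North         6  student
7    South        12     home
8    South        15     home
0  Airport        41  student
5    South        45  student
6  Airport        45     home
3  Airport        48     home
9    North        52  student
4  Airport        54  student
filter rows where purpose == 'student':
    branch  payments  purpose
1    North         6  student
0  Airport        41  student
5    South        45  student
9    North        52  student
4  Airport        54  student
Hence 6.

6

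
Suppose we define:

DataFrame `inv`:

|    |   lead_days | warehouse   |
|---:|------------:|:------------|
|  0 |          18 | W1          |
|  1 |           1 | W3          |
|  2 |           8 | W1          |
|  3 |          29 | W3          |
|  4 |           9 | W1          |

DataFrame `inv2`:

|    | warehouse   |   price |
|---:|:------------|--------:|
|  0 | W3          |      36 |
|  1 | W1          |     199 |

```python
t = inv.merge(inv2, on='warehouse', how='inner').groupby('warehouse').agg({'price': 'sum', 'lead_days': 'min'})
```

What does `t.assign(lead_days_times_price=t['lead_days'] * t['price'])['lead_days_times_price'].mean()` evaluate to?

merge on 'warehouse' (how='inner') → 5 rows:
   lead_days warehouse  price
0         18        W1    199
1          1        W3     36
2          8        W1    199
3         29        W3     36
4          9        W1    199
group by warehouse: sum(price), min(lead_days):
           price  lead_days
warehouse                  
W1           597          8
W3            72          1
add column lead_days_times_price = t['lead_days'] * t['price']:
           price  lead_days  lead_days_times_price
warehouse                                         
W1           597          8                   4776
W3            72          1                     72
Then the mean of column 'lead_days_times_price': 2424.0

2424.0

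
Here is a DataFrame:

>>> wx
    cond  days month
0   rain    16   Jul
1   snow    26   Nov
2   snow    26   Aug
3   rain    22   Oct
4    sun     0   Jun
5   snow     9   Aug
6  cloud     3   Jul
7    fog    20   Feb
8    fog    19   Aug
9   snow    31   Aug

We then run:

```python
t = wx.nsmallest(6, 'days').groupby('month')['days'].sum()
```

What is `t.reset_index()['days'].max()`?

28

take 6 rows with smallest days:
    cond  days month
4    sun     0   Jun
6  cloud     3   Jul
5   snow     9   Aug
0   rain    16   Jul
8    fog    19   Aug
7    fog    20   Feb
group by month, sum of days:
month
Aug    28
Feb    20
Jul    19
Jun     0
Name: days, dtype: int64
reset_index():
  month  days
0   Aug    28
1   Feb    20
2   Jul    19
3   Jun     0
Then the max of column 'days': 28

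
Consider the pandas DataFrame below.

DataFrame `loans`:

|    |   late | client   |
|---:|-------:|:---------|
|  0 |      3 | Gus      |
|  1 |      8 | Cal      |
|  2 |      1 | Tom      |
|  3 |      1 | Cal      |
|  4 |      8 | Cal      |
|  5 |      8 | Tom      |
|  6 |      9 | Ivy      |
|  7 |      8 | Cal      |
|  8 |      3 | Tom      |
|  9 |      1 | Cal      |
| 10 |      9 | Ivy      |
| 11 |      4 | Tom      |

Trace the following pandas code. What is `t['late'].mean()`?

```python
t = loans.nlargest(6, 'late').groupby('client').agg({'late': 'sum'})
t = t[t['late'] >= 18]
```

take 6 rows with largest late:
    late client
6      9    Ivy
10     9    Ivy
1      8    Cal
4      8    Cal
5      8    Tom
7      8    Cal
group by client, sum of late:
        late
client      
Cal       24
Ivy       18
Tom        8
filter rows where late >= 18:
        late
client      
Cal       24
Ivy       18
mean of column 'late' → 21.0

21.0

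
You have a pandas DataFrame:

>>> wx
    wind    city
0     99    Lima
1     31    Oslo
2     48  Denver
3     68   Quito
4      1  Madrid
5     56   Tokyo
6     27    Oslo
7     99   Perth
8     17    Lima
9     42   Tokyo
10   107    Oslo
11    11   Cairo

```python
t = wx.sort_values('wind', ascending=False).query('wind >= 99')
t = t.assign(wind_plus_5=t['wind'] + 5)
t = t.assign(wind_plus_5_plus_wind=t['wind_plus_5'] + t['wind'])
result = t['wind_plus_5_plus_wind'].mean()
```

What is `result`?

208.333333333

sort by wind descending:
    wind    city
10   107    Oslo
0     99    Lima
7     99   Perth
3     68   Quito
5     56   Tokyo
2     48  Denver
9     42   Tokyo
1     31    Oslo
6     27    Oslo
8     17    Lima
11    11   Cairo
4      1  Madrid
filter rows where wind >= 99:
    wind   city
10   107   Oslo
0     99   Lima
7     99  Perth
add column wind_plus_5 = t['wind'] + 5:
    wind   city  wind_plus_5
10   107   Oslo          112
0     99   Lima          104
7     99  Perth          104
add column wind_plus_5_plus_wind = t['wind_plus_5'] + t['wind']:
    wind   city  wind_plus_5  wind_plus_5_plus_wind
10   107   Oslo          112                    219
0     99   Lima          104                    203
7     99  Perth          104                    203
Hence 208.333333333.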